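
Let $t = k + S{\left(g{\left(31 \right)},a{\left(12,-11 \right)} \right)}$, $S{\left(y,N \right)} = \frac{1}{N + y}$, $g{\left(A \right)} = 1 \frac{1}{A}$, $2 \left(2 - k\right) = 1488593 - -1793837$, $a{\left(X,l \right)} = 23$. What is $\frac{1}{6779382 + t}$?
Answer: $\frac{714}{3668652697} \approx 1.9462 \cdot 10^{-7}$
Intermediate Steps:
$k = -1641213$ ($k = 2 - \frac{1488593 - -1793837}{2} = 2 - \frac{1488593 + 1793837}{2} = 2 - 1641215 = -1641213$)
$g{\left(A \right)} = \frac{1}{A}$
$t = - \frac{1171826051}{714}$ ($t = -1641213 + \frac{1}{23 + \frac{1}{31}} = -1641213 + \frac{1}{\frac{714}{31}} = -1641213 + \frac{31}{714} = - \frac{1171826051}{714} \approx -1.6412 \cdot 10^{6}$)
$\frac{1}{6779382 + t} = \frac{1}{6779382 - \frac{1171826051}{714}} = \frac{1}{\frac{3668652697}{714}} = \frac{714}{3668652697}$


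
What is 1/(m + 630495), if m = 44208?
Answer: 1/674703 ≈ 1.4821e-6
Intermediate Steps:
1/(m + 630495) = 1/(44208 + 630495) = 1/674703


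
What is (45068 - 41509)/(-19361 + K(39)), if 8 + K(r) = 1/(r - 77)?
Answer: -135242/736023 ≈ -0.18375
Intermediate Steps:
K(r) = -8 + 1/(-77 + r) (K(r) = -8 + 1/(r - 77) = -8 + 1/(-77 + r))
(45068 - 41509)/(-19361 + K(39)) = (45068 - 41509)/(-19361 + (617 - 8*39)/(-77 + 39)) = 3559/(-19361 + (617 - 312)/(-38)) = 3559/(-19361 - 1/38*305) = 3559/(-19361 - 305/38) = 3559/(-736023/38) = 3559*(-38/736023) = -135242/736023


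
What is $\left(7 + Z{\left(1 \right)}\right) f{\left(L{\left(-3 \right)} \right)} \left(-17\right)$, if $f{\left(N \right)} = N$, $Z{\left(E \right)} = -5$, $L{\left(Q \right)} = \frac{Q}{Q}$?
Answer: $-34$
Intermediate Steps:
$L{\left(Q \right)} = 1$
$\left(7 + Z{\left(1 \right)}\right) f{\left(L{\left(-3 \right)} \right)} \left(-17\right) = \left(7 - 5\right) 1 \left(-17\right) = 2 \cdot 1 \left(-17\right) = 2 \left(-17\right) = -34$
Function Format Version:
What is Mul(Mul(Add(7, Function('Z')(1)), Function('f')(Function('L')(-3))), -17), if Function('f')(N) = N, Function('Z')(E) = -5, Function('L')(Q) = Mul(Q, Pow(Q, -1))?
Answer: -34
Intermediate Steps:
Function('L')(Q) = 1
Mul(Mul(Add(7, Function('Z')(1)), Function('f')(Function('L')(-3))), -17) = Mul(Mul(Add(7, -5), 1), -17) = Mul(Mul(2, 1), -17) = Mul(2, -17) = -34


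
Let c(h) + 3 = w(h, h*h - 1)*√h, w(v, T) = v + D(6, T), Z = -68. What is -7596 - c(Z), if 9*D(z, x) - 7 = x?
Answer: -7593 - 8036*I*√17/9 ≈ -7593.0 - 3681.5*I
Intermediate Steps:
D(z, x) = 7/9 + x/9
w(v, T) = 7/9 + v + T/9 (w(v, T) = v + (7/9 + T/9) = 7/9 + v + T/9)
c(h) = -3 + √h*(⅔ + h + h²/9) (c(h) = -3 + (7/9 + h + (h*h - 1)/9)*√h = -3 + (7/9 + h + (h² - 1)/9)*√h = -3 + (7/9 + h + (-1 + h²)/9)*√h = -3 + (7/9 + h + (-⅑ + h²/9))*√h = -3 + (⅔ + h + h²/9)*√h = -3 + √h*(⅔ + h + h²/9))
-7596 - c(Z) = -7596 - (-3 + √(-68)*(6 + (-68)² + 9*(-68))/9) = -7596 - (-3 + (2*I*√17)*(6 + 4624 - 612)/9) = -7596 - (-3 + (⅑)*(2*I*√17)*4018) = -7596 - (-3 + 8036*I*√17/9) = -7596 + (3 - 8036*I*√17/9) = -7593 - 8036*I*√17/9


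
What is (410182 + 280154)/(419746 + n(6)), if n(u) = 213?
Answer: 690336/419959 ≈ 1.6438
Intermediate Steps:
(410182 + 280154)/(419746 + n(6)) = (410182 + 280154)/(419746 + 213) = 690336/419959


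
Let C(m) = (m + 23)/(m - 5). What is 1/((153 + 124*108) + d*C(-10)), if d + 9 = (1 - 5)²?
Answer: 15/203084 ≈ 7.3861e-5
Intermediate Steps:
C(m) = (23 + m)/(-5 + m)
d = 7 (d = -9 + (1 - 5)² = -9 + (-4)² = -9 + 16 = 7)
1/((153 + 124*108) + d*C(-10)) = 1/((153 + 124*108) + 7*((23 - 10)/(-5 - 10))) = 1/((153 + 13392) + 7*(13/(-15))) = 1/(13545 + 7*(-1/15*13)) = 1/(13545 + 7*(-13/15)) = 1/(13545 - 91/15) = 1/(203084/15) = 15/203084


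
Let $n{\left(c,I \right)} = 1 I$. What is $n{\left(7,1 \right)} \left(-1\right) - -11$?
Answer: $10$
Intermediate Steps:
$n{\left(c,I \right)} = I$
$n{\left(7,1 \right)} \left(-1\right) - -11 = 1 \left(-1\right) - -11 = -1 + \left(-7 + 18\right) = -1 + 11 = 10$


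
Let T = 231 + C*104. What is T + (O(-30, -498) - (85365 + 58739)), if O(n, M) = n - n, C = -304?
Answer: -175489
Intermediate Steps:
O(n, M) = 0
T = -31385 (T = 231 - 304*104 = 231 - 31616 = -31385)
T + (O(-30, -498) - (85365 + 58739)) = -31385 + (0 - (85365 + 58739)) = -31385 + (0 - 1*144104) = -31385 + (0 - 144104) = -31385 - 144104 = -175489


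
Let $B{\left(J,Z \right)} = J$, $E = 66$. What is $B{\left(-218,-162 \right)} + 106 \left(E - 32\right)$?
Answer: $3386$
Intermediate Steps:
$B{\left(-218,-162 \right)} + 106 \left(E - 32\right) = -218 + 106 \left(66 - 32\right) = -218 + 106 \cdot 34 = -218 + 3604 = 3386$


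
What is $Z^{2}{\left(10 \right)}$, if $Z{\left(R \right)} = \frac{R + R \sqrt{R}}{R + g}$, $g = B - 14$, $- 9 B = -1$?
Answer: $\frac{3564}{49} + \frac{648 \sqrt{10}}{49} \approx 114.55$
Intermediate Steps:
$B = \frac{1}{9}$ ($B = \left(- \frac{1}{9}\right) \left(-1\right) = \frac{1}{9} \approx 0.11111$)
$g = - \frac{125}{9}$ ($g = \frac{1}{9} - 14 = - \frac{125}{9} \approx -13.889$)
$Z{\left(R \right)} = \frac{R + R^{\frac{3}{2}}}{- \frac{125}{9} + R}$ ($Z{\left(R \right)} = \frac{R + R \sqrt{R}}{R - \frac{125}{9}} = \frac{R + R^{\frac{3}{2}}}{- \frac{125}{9} + R}$)
$Z^{2}{\left(10 \right)} = \left(\frac{9 \left(10 + 10^{\frac{3}{2}}\right)}{-125 + 9 \cdot 10}\right)^{2} = \left(\frac{9 \left(10 + 10 \sqrt{10}\right)}{-125 + 90}\right)^{2} = \left(\frac{9 \left(10 + 10 \sqrt{10}\right)}{-35}\right)^{2} = \left(9 \left(- \frac{1}{35}\right) \left(10 + 10 \sqrt{10}\right)\right)^{2} = \left(- \frac{18}{7} - \frac{18 \sqrt{10}}{7}\right)^{2}$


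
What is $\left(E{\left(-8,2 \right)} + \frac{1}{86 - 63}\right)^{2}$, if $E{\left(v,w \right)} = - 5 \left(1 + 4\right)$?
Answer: $\frac{329476}{529} \approx 622.83$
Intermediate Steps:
$E{\left(v,w \right)} = -25$ ($E{\left(v,w \right)} = \left(-5\right) 5 = -25$)
$\left(E{\left(-8,2 \right)} + \frac{1}{86 - 63}\right)^{2} = \left(-25 + \frac{1}{86 - 63}\right)^{2} = \left(-25 + \frac{1}{23}\right)^{2} = \left(- \frac{574}{23}\right)^{2} = \frac{329476}{529}$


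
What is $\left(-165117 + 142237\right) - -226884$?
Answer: $204004$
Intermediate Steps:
$\left(-165117 + 142237\right) - -226884 = -22880 + 226884 = 204004$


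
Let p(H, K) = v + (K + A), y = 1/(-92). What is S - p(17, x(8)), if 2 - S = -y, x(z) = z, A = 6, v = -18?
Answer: 551/92 ≈ 5.9891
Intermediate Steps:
y = -1/92 ≈ -0.010870
p(H, K) = -12 + K (p(H, K) = -18 + (K + 6) = -18 + (6 + K) = -12 + K)
S = 183/92 (S = 2 - (-1)*(-1)/92 = 2 - 1*1/92 = 2 - 1/92 = 183/92 ≈ 1.9891)
S - p(17, x(8)) = 183/92 - (-12 + 8) = 183/92 - 1*(-4) = 183/92 + 4 = 551/92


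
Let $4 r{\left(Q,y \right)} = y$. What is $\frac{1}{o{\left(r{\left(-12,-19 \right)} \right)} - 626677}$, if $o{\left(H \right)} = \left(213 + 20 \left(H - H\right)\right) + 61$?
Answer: $- \frac{1}{626403} \approx -1.5964 \cdot 10^{-6}$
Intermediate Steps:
$r{\left(Q,y \right)} = \frac{y}{4}$
$o{\left(H \right)} = 274$ ($o{\left(H \right)} = \left(213 + 20 \cdot 0\right) + 61 = \left(213 + 0\right) + 61 = 213 + 61 = 274$)
$\frac{1}{o{\left(r{\left(-12,-19 \right)} \right)} - 626677} = \frac{1}{274 - 626677} = \frac{1}{-626403} = - \frac{1}{626403}$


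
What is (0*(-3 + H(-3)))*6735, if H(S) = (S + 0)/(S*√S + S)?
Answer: 0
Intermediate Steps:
H(S) = S/(S + S^(3/2)) (H(S) = S/(S^(3/2) + S) = S/(S + S^(3/2)))
(0*(-3 + H(-3)))*6735 = (0*(-3 - 3/(-3 + (-3)^(3/2))))*6735 = (0*(-3 - 3/(-3 - 3*I*√3)))*6735 = 0*6735 = 0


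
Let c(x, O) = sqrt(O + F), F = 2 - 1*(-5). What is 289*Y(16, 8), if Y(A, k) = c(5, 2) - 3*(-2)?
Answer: 2601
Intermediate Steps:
F = 7 (F = 2 + 5 = 7)
c(x, O) = sqrt(7 + O) (c(x, O) = sqrt(O + 7) = sqrt(7 + O))
Y(A, k) = 9 (Y(A, k) = sqrt(7 + 2) - 3*(-2) = sqrt(9) + 6 = 3 + 6 = 9)
289*Y(16, 8) = 289*9 = 2601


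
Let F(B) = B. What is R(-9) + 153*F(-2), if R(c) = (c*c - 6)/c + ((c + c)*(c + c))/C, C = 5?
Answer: -3743/15 ≈ -249.53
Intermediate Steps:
R(c) = 4*c²/5 + (-6 + c²)/c (R(c) = (c*c - 6)/c + ((c + c)*(c + c))/5 = (c² - 6)/c + ((2*c)*(2*c))*(⅕) = (-6 + c²)/c + (4*c²)*(⅕) = (-6 + c²)/c + 4*c²/5 = 4*c²/5 + (-6 + c²)/c)
R(-9) + 153*F(-2) = (-9 - 6/(-9) + (⅘)*(-9)²) + 153*(-2) = (-9 - 6*(-⅑) + (⅘)*81) - 306 = (-9 + ⅔ + 324/5) - 306 = 847/15 - 306 = -3743/15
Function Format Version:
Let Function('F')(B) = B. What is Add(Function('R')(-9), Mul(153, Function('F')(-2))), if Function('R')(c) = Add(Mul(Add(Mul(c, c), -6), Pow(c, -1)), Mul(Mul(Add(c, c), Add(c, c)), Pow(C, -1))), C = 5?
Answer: Rational(-3743, 15) ≈ -249.53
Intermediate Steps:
Function('R')(c) = Add(Mul(Rational(4, 5), Pow(c, 2)), Mul(Pow(c, -1), Add(-6, Pow(c, 2)))) (Function('R')(c) = Add(Mul(Add(Mul(c, c), -6), Pow(c, -1)), Mul(Mul(Add(c, c), Add(c, c)), Pow(5, -1))) = Add(Mul(Add(Pow(c, 2), -6), Pow(c, -1)), Mul(Mul(Mul(2, c), Mul(2, c)), Rational(1, 5))) = Add(Mul(Add(-6, Pow(c, 2)), Pow(c, -1)), Mul(Mul(4, Pow(c, 2)), Rational(1, 5))) = Add(Mul(Pow(c, -1), Add(-6, Pow(c, 2))), Mul(Rational(4, 5), Pow(c, 2))) = Add(Mul(Rational(4, 5), Pow(c, 2)), Mul(Pow(c, -1), Add(-6, Pow(c, 2)))))
Add(Function('R')(-9), Mul(153, Function('F')(-2))) = Add(Add(-9, Mul(-6, Pow(-9, -1)), Mul(Rational(4, 5), Pow(-9, 2))), Mul(153, -2)) = Add(Add(-9, Mul(-6, Rational(-1, 9)), Mul(Rational(4, 5), 81)), -306) = Add(Add(-9, Rational(2, 3), Rational(324, 5)), -306) = Add(Rational(847, 15), -306) = Rational(-3743, 15)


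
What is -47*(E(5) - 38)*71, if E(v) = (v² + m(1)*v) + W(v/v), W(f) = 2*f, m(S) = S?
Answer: 20022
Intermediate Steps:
E(v) = 2 + v + v² (E(v) = (v² + 1*v) + 2*(v/v) = (v² + v) + 2*1 = (v + v²) + 2 = 2 + v + v²)
-47*(E(5) - 38)*71 = -47*((2 + 5 + 5²) - 38)*71 = -47*((2 + 5 + 25) - 38)*71 = -47*(32 - 38)*71 = -47*(-6)*71 = 282*71 = 20022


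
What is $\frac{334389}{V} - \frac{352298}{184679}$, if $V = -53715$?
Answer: $- \frac{26892771067}{3306677495} \approx -8.1329$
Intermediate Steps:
$\frac{334389}{V} - \frac{352298}{184679} = \frac{334389}{-53715} - \frac{352298}{184679} = 334389 \left(- \frac{1}{53715}\right) - \frac{352298}{184679} = - \frac{111463}{17905} - \frac{352298}{184679} = - \frac{26892771067}{3306677495}$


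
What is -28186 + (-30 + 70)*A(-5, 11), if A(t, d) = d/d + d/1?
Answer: -27706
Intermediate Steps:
A(t, d) = 1 + d (A(t, d) = 1 + d*1 = 1 + d)
-28186 + (-30 + 70)*A(-5, 11) = -28186 + (-30 + 70)*(1 + 11) = -28186 + 40*12 = -28186 + 480 = -27706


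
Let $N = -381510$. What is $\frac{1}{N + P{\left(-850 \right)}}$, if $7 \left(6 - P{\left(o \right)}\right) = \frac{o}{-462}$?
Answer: $- \frac{1617}{616892393} \approx -2.6212 \cdot 10^{-6}$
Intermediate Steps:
$P{\left(o \right)} = 6 + \frac{o}{3234}$ ($P{\left(o \right)} = 6 - \frac{o \frac{1}{-462}}{7} = 6 - \frac{o \left(- \frac{1}{462}\right)}{7} = 6 - \frac{\left(- \frac{1}{462}\right) o}{7} = 6 + \frac{o}{3234}$)
$\frac{1}{N + P{\left(-850 \right)}} = \frac{1}{-381510 + \left(6 + \frac{1}{3234} \left(-850\right)\right)} = \frac{1}{-381510 + \left(6 - \frac{425}{1617}\right)} = \frac{1}{-381510 + \frac{9277}{1617}} = \frac{1}{- \frac{616892393}{1617}} = - \frac{1617}{616892393}$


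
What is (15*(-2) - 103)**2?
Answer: 17689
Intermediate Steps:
(15*(-2) - 103)**2 = (-30 - 103)**2 = (-133)**2 = 17689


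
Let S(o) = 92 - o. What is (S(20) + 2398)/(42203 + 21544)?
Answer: 2470/63747 ≈ 0.038747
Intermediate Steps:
(S(20) + 2398)/(42203 + 21544) = ((92 - 1*20) + 2398)/(42203 + 21544) = ((92 - 20) + 2398)/63747 = (72 + 2398)*(1/63747) = 2470*(1/63747) = 2470/63747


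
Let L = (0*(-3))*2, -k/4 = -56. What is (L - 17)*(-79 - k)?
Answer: 5151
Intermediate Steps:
k = 224 (k = -4*(-56) = 224)
L = 0 (L = 0*2 = 0)
(L - 17)*(-79 - k) = (0 - 17)*(-79 - 1*224) = -17*(-79 - 224) = -17*(-303) = 5151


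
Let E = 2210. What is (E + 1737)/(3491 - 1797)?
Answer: 3947/1694 ≈ 2.3300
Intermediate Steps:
(E + 1737)/(3491 - 1797) = (2210 + 1737)/(3491 - 1797) = 3947/1694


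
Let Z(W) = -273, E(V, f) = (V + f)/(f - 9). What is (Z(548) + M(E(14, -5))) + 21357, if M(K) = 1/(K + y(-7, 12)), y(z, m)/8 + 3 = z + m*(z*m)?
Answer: 2404103086/114025 ≈ 21084.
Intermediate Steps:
E(V, f) = (V + f)/(-9 + f)
y(z, m) = -24 + 8*z + 8*z*m² (y(z, m) = -24 + 8*(z + m*(z*m)) = -24 + 8*(z + m*(m*z)) = -24 + 8*(z + z*m²) = -24 + (8*z + 8*z*m²) = -24 + 8*z + 8*z*m²)
M(K) = 1/(-8144 + K) (M(K) = 1/(K + (-24 + 8*(-7) + 8*(-7)*12²)) = 1/(K + (-24 - 56 + 8*(-7)*144)) = 1/(K + (-24 - 56 - 8064)) = 1/(K - 8144) = 1/(-8144 + K))
(Z(548) + M(E(14, -5))) + 21357 = (-273 + 1/(-8144 + (14 - 5)/(-9 - 5))) + 21357 = (-273 + 1/(-8144 + 9/(-14))) + 21357 = (-273 + 1/(-8144 - 1/14*9)) + 21357 = (-273 + 1/(-8144 - 9/14)) + 21357 = (-273 + 1/(-114025/14)) + 21357 = (-273 - 14/114025) + 21357 = -31128839/114025 + 21357 = 2404103086/114025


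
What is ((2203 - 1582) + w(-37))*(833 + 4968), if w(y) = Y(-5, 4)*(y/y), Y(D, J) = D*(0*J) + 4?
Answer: 3625625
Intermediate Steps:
Y(D, J) = 4 (Y(D, J) = D*0 + 4 = 0 + 4 = 4)
w(y) = 4 (w(y) = 4*(y/y) = 4*1 = 4)
((2203 - 1582) + w(-37))*(833 + 4968) = ((2203 - 1582) + 4)*(833 + 4968) = (621 + 4)*5801 = 625*5801 = 3625625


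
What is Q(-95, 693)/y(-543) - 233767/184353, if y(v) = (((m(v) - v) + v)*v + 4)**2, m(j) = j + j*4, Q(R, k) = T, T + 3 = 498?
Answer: -508071562028417032/400674674746426353 ≈ -1.2680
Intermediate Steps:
T = 495 (T = -3 + 498 = 495)
Q(R, k) = 495
m(j) = 5*j (m(j) = j + 4*j = 5*j)
y(v) = (4 + 5*v**2)**2 (y(v) = (((5*v - v) + v)*v + 4)**2 = ((4*v + v)*v + 4)**2 = ((5*v)*v + 4)**2 = (5*v**2 + 4)**2 = (4 + 5*v**2)**2)
Q(-95, 693)/y(-543) - 233767/184353 = 495/((4 + 5*(-543)**2)**2) - 233767/184353 = 495/((4 + 5*294849)**2) - 233767*1/184353 = 495/((4 + 1474245)**2) - 233767/184353 = 495/(1474249**2) - 233767/184353 = 495/2173410114001 - 233767/184353 = -508071562028417032/400674674746426353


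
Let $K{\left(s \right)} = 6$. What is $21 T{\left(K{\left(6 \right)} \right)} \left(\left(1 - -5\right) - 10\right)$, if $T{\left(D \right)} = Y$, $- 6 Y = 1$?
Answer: $14$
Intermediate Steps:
$Y = - \frac{1}{6}$ ($Y = \left(- \frac{1}{6}\right) 1 = - \frac{1}{6} \approx -0.16667$)
$T{\left(D \right)} = - \frac{1}{6}$
$21 T{\left(K{\left(6 \right)} \right)} \left(\left(1 - -5\right) - 10\right) = 21 \left(- \frac{1}{6}\right) \left(\left(1 - -5\right) - 10\right) = - \frac{7 \left(\left(1 + 5\right) - 10\right)}{2} = - \frac{7 \left(6 - 10\right)}{2} = \left(- \frac{7}{2}\right) \left(-4\right) = 14$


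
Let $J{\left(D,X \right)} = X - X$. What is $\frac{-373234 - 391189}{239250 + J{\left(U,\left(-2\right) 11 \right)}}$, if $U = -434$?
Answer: $- \frac{69493}{21750} \approx -3.1951$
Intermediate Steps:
$J{\left(D,X \right)} = 0$
$\frac{-373234 - 391189}{239250 + J{\left(U,\left(-2\right) 11 \right)}} = \frac{-373234 - 391189}{239250 + 0} = - \frac{764423}{239250} = \left(-764423\right) \frac{1}{239250} = - \frac{69493}{21750}$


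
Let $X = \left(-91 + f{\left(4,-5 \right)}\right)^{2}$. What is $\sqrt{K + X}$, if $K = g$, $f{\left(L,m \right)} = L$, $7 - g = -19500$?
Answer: $2 \sqrt{6769} \approx 164.55$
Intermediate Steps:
$g = 19507$ ($g = 7 - -19500 = 7 + 19500 = 19507$)
$K = 19507$
$X = 7569$ ($X = \left(-91 + 4\right)^{2} = \left(-87\right)^{2} = 7569$)
$\sqrt{K + X} = \sqrt{19507 + 7569} = \sqrt{27076} = 2 \sqrt{6769}$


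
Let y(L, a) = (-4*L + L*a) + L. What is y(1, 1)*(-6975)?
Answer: 13950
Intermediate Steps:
y(L, a) = -3*L + L*a
y(1, 1)*(-6975) = (1*(-3 + 1))*(-6975) = (1*(-2))*(-6975) = -2*(-6975) = 13950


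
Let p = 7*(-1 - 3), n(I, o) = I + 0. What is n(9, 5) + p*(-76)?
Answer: 2137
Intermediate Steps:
n(I, o) = I
p = -28 (p = 7*(-4) = -28)
n(9, 5) + p*(-76) = 9 - 28*(-76) = 9 + 2128 = 2137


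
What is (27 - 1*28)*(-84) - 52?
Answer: 32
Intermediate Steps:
(27 - 1*28)*(-84) - 52 = (27 - 28)*(-84) - 52 = -1*(-84) - 52 = 84 - 52 = 32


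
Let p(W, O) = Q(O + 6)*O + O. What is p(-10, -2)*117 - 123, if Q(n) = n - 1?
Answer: -1059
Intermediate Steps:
Q(n) = -1 + n
p(W, O) = O + O*(5 + O) (p(W, O) = (-1 + (O + 6))*O + O = (-1 + (6 + O))*O + O = (5 + O)*O + O = O*(5 + O) + O = O + O*(5 + O))
p(-10, -2)*117 - 123 = -2*(6 - 2)*117 - 123 = -2*4*117 - 123 = -8*117 - 123 = -936 - 123 = -1059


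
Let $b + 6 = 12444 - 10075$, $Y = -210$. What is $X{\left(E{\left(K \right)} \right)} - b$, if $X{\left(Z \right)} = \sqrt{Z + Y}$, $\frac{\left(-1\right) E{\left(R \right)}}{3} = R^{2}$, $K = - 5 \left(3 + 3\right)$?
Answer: $-2363 + i \sqrt{2910} \approx -2363.0 + 53.944 i$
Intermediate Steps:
$K = -30$ ($K = \left(-5\right) 6 = -30$)
$E{\left(R \right)} = - 3 R^{2}$
$b = 2363$ ($b = -6 + \left(12444 - 10075\right) = -6 + 2369 = 2363$)
$X{\left(Z \right)} = \sqrt{-210 + Z}$ ($X{\left(Z \right)} = \sqrt{Z - 210} = \sqrt{-210 + Z}$)
$X{\left(E{\left(K \right)} \right)} - b = \sqrt{-210 - 3 \left(-30\right)^{2}} - 2363 = \sqrt{-210 - 2700} - 2363 = \sqrt{-2910} - 2363 = i \sqrt{2910} - 2363 = -2363 + i \sqrt{2910}$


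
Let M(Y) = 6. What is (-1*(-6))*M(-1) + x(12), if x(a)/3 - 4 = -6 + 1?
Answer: 33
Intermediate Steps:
x(a) = -3 (x(a) = 12 + 3*(-6 + 1) = 12 + 3*(-5) = 12 - 15 = -3)
(-1*(-6))*M(-1) + x(12) = -1*(-6)*6 - 3 = 6*6 - 3 = 36 - 3 = 33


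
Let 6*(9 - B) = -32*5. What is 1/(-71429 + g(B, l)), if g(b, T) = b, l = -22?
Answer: -3/214180 ≈ -1.4007e-5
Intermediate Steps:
B = 107/3 (B = 9 - (-16)*5/3 = 9 - ⅙*(-160) = 9 + 80/3 = 107/3 ≈ 35.667)
1/(-71429 + g(B, l)) = 1/(-71429 + 107/3) = 1/(-214180/3) = -3/214180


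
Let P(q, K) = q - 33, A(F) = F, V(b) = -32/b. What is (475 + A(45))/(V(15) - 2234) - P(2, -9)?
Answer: 516001/16771 ≈ 30.767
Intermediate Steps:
P(q, K) = -33 + q
(475 + A(45))/(V(15) - 2234) - P(2, -9) = (475 + 45)/(-32/15 - 2234) - (-33 + 2) = 520/(-32*1/15 - 2234) - 1*(-31) = 520/(-32/15 - 2234) + 31 = 520/(-33542/15) + 31 = 520*(-15/33542) + 31 = -3900/16771 + 31 = 516001/16771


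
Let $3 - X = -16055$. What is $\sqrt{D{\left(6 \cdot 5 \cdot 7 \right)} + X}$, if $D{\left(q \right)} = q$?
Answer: $14 \sqrt{83} \approx 127.55$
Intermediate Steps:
$X = 16058$ ($X = 3 - -16055 = 3 + 16055 = 16058$)
$\sqrt{D{\left(6 \cdot 5 \cdot 7 \right)} + X} = \sqrt{6 \cdot 5 \cdot 7 + 16058} = \sqrt{30 \cdot 7 + 16058} = \sqrt{210 + 16058} = \sqrt{16268} = 14 \sqrt{83}$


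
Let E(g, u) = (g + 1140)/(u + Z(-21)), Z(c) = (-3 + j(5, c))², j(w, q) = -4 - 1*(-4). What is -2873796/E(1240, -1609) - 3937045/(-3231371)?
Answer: 742904552853635/384533149 ≈ 1.9320e+6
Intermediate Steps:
j(w, q) = 0 (j(w, q) = -4 + 4 = 0)
Z(c) = 9 (Z(c) = (-3 + 0)² = (-3)² = 9)
E(g, u) = (1140 + g)/(9 + u) (E(g, u) = (g + 1140)/(u + 9) = (1140 + g)/(9 + u))
-2873796/E(1240, -1609) - 3937045/(-3231371) = -2873796*(9 - 1609)/(1140 + 1240) - 3937045/(-3231371) = -2873796/(2380/(-1600)) - 3937045*(-1/3231371) = -2873796/((-1/1600*2380)) + 3937045/3231371 = -2873796/(-119/80) + 3937045/3231371 = -2873796*(-80/119) + 3937045/3231371 = 229903680/119 + 3937045/3231371 = 742904552853635/384533149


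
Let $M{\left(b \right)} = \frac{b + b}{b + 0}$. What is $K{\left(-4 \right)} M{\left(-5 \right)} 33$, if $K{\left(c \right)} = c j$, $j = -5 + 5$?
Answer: $0$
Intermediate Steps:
$j = 0$
$K{\left(c \right)} = 0$ ($K{\left(c \right)} = c 0 = 0$)
$M{\left(b \right)} = 2$ ($M{\left(b \right)} = \frac{2 b}{b} = 2$)
$K{\left(-4 \right)} M{\left(-5 \right)} 33 = 0 \cdot 2 \cdot 33 = 0 \cdot 33 = 0$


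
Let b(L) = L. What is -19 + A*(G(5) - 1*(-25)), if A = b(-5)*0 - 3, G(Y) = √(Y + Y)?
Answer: -94 - 3*√10 ≈ -103.49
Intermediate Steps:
G(Y) = √2*√Y (G(Y) = √(2*Y) = √2*√Y)
A = -3 (A = -5*0 - 3 = 0 - 3 = -3)
-19 + A*(G(5) - 1*(-25)) = -19 - 3*(√2*√5 - 1*(-25)) = -19 - 3*(√10 + 25) = -19 - 3*(25 + √10) = -19 + (-75 - 3*√10) = -94 - 3*√10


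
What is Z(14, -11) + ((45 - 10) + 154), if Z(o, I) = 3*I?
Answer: 156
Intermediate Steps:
Z(14, -11) + ((45 - 10) + 154) = 3*(-11) + ((45 - 10) + 154) = -33 + (35 + 154) = -33 + 189 = 156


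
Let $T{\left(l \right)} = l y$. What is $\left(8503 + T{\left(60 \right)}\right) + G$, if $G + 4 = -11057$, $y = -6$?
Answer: $-2918$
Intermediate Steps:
$G = -11061$ ($G = -4 - 11057 = -11061$)
$T{\left(l \right)} = - 6 l$ ($T{\left(l \right)} = l \left(-6\right) = - 6 l$)
$\left(8503 + T{\left(60 \right)}\right) + G = \left(8503 - 360\right) - 11061 = 8143 - 11061 = -2918$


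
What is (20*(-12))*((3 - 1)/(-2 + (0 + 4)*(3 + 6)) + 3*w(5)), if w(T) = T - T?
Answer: -240/17 ≈ -14.118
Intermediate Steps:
w(T) = 0
(20*(-12))*((3 - 1)/(-2 + (0 + 4)*(3 + 6)) + 3*w(5)) = (20*(-12))*((3 - 1)/(-2 + (0 + 4)*(3 + 6)) + 3*0) = -240*(2/(-2 + 4*9) + 0) = -240*(2/(-2 + 36) + 0) = -240*(2/34 + 0) = -240*(2*(1/34) + 0) = -240*(1/17 + 0) = -240*1/17 = -240/17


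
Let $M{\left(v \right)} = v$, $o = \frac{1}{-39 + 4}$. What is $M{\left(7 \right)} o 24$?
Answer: $- \frac{24}{5} \approx -4.8$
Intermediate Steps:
$o = - \frac{1}{35}$ ($o = \frac{1}{-35} = - \frac{1}{35} \approx -0.028571$)
$M{\left(7 \right)} o 24 = 7 \left(- \frac{1}{35}\right) 24 = \left(- \frac{1}{5}\right) 24 = - \frac{24}{5}$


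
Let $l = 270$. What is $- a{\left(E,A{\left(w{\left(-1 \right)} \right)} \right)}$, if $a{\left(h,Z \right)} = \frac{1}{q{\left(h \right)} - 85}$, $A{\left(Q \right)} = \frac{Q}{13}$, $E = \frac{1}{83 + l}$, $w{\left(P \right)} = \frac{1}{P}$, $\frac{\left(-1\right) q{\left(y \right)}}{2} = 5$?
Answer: $\frac{1}{95} \approx 0.010526$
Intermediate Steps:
$q{\left(y \right)} = -10$ ($q{\left(y \right)} = \left(-2\right) 5 = -10$)
$E = \frac{1}{353}$ ($E = \frac{1}{83 + 270} = \frac{1}{353} \approx 0.0028329$)
$A{\left(Q \right)} = \frac{Q}{13}$ ($A{\left(Q \right)} = Q \frac{1}{13} = \frac{Q}{13}$)
$a{\left(h,Z \right)} = - \frac{1}{95}$ ($a{\left(h,Z \right)} = \frac{1}{-10 - 85} = \frac{1}{-95} = - \frac{1}{95}$)
$- a{\left(E,A{\left(w{\left(-1 \right)} \right)} \right)} = \left(-1\right) \left(- \frac{1}{95}\right) = \frac{1}{95}$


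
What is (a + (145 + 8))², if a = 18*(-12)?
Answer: 3969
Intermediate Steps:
a = -216
(a + (145 + 8))² = (-216 + (145 + 8))² = (-216 + 153)² = (-63)² = 3969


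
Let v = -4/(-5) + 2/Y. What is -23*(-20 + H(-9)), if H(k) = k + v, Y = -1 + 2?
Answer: 3013/5 ≈ 602.60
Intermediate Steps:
Y = 1
v = 14/5 (v = -4/(-5) + 2/1 = -4*(-1/5) + 2*1 = 4/5 + 2 = 14/5 ≈ 2.8000)
H(k) = 14/5 + k (H(k) = k + 14/5 = 14/5 + k)
-23*(-20 + H(-9)) = -23*(-20 + (14/5 - 9)) = -23*(-20 - 31/5) = -23*(-131/5) = 3013/5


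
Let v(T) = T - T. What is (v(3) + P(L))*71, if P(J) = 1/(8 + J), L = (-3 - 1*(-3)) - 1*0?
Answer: 71/8 ≈ 8.8750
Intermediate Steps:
v(T) = 0
L = 0 (L = (-3 + 3) + 0 = 0 + 0 = 0)
(v(3) + P(L))*71 = (0 + 1/(8 + 0))*71 = (0 + 1/8)*71 = (0 + ⅛)*71 = (⅛)*71 = 71/8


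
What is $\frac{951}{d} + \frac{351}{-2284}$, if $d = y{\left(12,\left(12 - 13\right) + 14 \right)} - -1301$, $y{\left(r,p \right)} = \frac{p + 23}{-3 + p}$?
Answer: $\frac{8570847}{14898532} \approx 0.57528$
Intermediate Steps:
$y{\left(r,p \right)} = \frac{23 + p}{-3 + p}$
$d = \frac{6523}{5}$ ($d = \frac{23 + \left(\left(12 - 13\right) + 14\right)}{-3 + \left(\left(12 - 13\right) + 14\right)} - -1301 = \frac{23 + \left(-1 + 14\right)}{-3 + \left(-1 + 14\right)} + 1301 = \frac{23 + 13}{-3 + 13} + 1301 = \frac{1}{10} \cdot 36 + 1301 = \frac{18}{5} + 1301 = \frac{6523}{5} \approx 1304.6$)
$\frac{951}{d} + \frac{351}{-2284} = \frac{951}{\frac{6523}{5}} + \frac{351}{-2284} = 951 \cdot \frac{5}{6523} + 351 \left(- \frac{1}{2284}\right) = \frac{4755}{6523} - \frac{351}{2284} = \frac{8570847}{14898532}$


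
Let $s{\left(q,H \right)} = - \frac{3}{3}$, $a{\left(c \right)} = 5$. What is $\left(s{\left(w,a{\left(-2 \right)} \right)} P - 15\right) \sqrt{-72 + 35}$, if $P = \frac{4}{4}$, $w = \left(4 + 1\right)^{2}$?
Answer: $- 16 i \sqrt{37} \approx - 97.324 i$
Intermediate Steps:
$w = 25$ ($w = 5^{2} = 25$)
$P = 1$ ($P = 4 \cdot \frac{1}{4} = 1$)
$s{\left(q,H \right)} = -1$ ($s{\left(q,H \right)} = \left(-3\right) \frac{1}{3} = -1$)
$\left(s{\left(w,a{\left(-2 \right)} \right)} P - 15\right) \sqrt{-72 + 35} = \left(\left(-1\right) 1 - 15\right) \sqrt{-72 + 35} = \left(-1 - 15\right) \sqrt{-37} = - 16 i \sqrt{37}$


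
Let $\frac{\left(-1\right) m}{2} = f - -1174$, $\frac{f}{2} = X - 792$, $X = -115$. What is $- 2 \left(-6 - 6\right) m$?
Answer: $30720$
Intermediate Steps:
$f = -1814$ ($f = 2 \left(-115 - 792\right) = 2 \left(-907\right) = -1814$)
$m = 1280$ ($m = - 2 \left(-1814 - -1174\right) = - 2 \left(-1814 + 1174\right) = \left(-2\right) \left(-640\right) = 1280$)
$- 2 \left(-6 - 6\right) m = - 2 \left(-6 - 6\right) 1280 = \left(-2\right) \left(-12\right) 1280 = 24 \cdot 1280 = 30720$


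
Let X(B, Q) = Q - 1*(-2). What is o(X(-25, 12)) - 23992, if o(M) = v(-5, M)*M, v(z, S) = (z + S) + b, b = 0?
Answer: -23866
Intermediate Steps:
X(B, Q) = 2 + Q (X(B, Q) = Q + 2 = 2 + Q)
v(z, S) = S + z (v(z, S) = (z + S) + 0 = (S + z) + 0 = S + z)
o(M) = M*(-5 + M) (o(M) = (M - 5)*M = (-5 + M)*M = M*(-5 + M))
o(X(-25, 12)) - 23992 = (2 + 12)*(-5 + (2 + 12)) - 23992 = 14*(-5 + 14) - 23992 = 14*9 - 23992 = 126 - 23992 = -23866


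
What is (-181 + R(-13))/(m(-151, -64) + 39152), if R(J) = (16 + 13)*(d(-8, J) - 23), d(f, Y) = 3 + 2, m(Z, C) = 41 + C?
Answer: -703/39129 ≈ -0.017966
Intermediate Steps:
d(f, Y) = 5
R(J) = -522 (R(J) = (16 + 13)*(5 - 23) = 29*(-18) = -522)
(-181 + R(-13))/(m(-151, -64) + 39152) = (-181 - 522)/((41 - 64) + 39152) = -703/(-23 + 39152) = -703/39129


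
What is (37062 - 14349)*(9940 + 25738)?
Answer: 810354414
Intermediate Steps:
(37062 - 14349)*(9940 + 25738) = 22713*35678 = 810354414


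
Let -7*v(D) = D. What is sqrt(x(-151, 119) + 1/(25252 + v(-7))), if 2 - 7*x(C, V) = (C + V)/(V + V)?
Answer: sqrt(2754006698595)/3005107 ≈ 0.55223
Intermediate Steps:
x(C, V) = 2/7 - (C + V)/(14*V) (x(C, V) = 2/7 - (C + V)/(7*(V + V)) = 2/7 - (C + V)/(7*(2*V)) = 2/7 - (C + V)*1/(2*V)/7 = 2/7 - (C + V)/(14*V))
v(D) = -D/7
sqrt(x(-151, 119) + 1/(25252 + v(-7))) = sqrt((1/14)*(-1*(-151) + 3*119)/119 + 1/(25252 - 1/7*(-7))) = sqrt((1/14)*(1/119)*(151 + 357) + 1/(25252 + 1)) = sqrt((1/14)*(1/119)*508 + 1/25253) = sqrt(254/833 + 1/25253) = sqrt(6415095/21035749) = sqrt(2754006698595)/3005107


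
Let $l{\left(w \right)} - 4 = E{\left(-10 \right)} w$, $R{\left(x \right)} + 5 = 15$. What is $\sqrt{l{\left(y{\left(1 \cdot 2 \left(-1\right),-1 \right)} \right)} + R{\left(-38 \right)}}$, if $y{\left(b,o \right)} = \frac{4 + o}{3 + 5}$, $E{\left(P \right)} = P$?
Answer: $\frac{\sqrt{41}}{2} \approx 3.2016$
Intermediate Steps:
$R{\left(x \right)} = 10$ ($R{\left(x \right)} = -5 + 15 = 10$)
$y{\left(b,o \right)} = \frac{1}{2} + \frac{o}{8}$ ($y{\left(b,o \right)} = \frac{4 + o}{8} = \left(4 + o\right) \frac{1}{8} = \frac{1}{2} + \frac{o}{8}$)
$l{\left(w \right)} = 4 - 10 w$
$\sqrt{l{\left(y{\left(1 \cdot 2 \left(-1\right),-1 \right)} \right)} + R{\left(-38 \right)}} = \sqrt{\left(4 - 10 \left(\frac{1}{2} + \frac{1}{8} \left(-1\right)\right)\right) + 10} = \sqrt{\left(4 - 10 \left(\frac{1}{2} - \frac{1}{8}\right)\right) + 10} = \sqrt{\left(4 - \frac{15}{4}\right) + 10} = \sqrt{\frac{1}{4} + 10} = \sqrt{\frac{41}{4}} = \frac{\sqrt{41}}{2}$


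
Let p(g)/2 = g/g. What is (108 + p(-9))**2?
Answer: 12100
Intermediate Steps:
p(g) = 2 (p(g) = 2*(g/g) = 2*1 = 2)
(108 + p(-9))**2 = (108 + 2)**2 = 110**2 = 12100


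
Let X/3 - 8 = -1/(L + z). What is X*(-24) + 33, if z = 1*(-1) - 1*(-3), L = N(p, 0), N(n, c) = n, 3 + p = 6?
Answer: -2643/5 ≈ -528.60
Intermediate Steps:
p = 3 (p = -3 + 6 = 3)
L = 3
z = 2 (z = -1 + 3 = 2)
X = 117/5 (X = 24 + 3*(-1/(3 + 2)) = 24 + 3*(-1/5) = 24 + 3*((⅕)*(-1)) = 24 + 3*(-⅕) = 24 - ⅗ = 117/5 ≈ 23.400)
X*(-24) + 33 = (117/5)*(-24) + 33 = -2808/5 + 33 = -2643/5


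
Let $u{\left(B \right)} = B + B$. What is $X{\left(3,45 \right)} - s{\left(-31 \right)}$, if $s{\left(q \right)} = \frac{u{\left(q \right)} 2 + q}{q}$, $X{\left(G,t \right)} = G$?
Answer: $-2$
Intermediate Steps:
$u{\left(B \right)} = 2 B$
$s{\left(q \right)} = 5$ ($s{\left(q \right)} = \frac{2 q 2 + q}{q} = \frac{4 q + q}{q} = \frac{5 q}{q} = 5$)
$X{\left(3,45 \right)} - s{\left(-31 \right)} = 3 - 5 = -2$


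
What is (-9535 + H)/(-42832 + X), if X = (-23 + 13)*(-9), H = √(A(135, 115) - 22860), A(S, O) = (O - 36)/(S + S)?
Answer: 9535/42742 - I*√185163630/3846780 ≈ 0.22308 - 0.0035374*I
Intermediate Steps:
A(S, O) = (-36 + O)/(2*S) (A(S, O) = (-36 + O)/((2*S)) = (-36 + O)*(1/(2*S)) = (-36 + O)/(2*S))
H = I*√185163630/90 (H = √((½)*(-36 + 115)/135 - 22860) = √((½)*(1/135)*79 - 22860) = √(79/270 - 22860) = √(-6172121/270) = I*√185163630/90 ≈ 151.19*I)
X = 90 (X = -10*(-9) = 90)
(-9535 + H)/(-42832 + X) = (-9535 + I*√185163630/90)/(-42832 + 90) = (-9535 + I*√185163630/90)/(-42742) = (-9535 + I*√185163630/90)*(-1/42742) = 9535/42742 - I*√185163630/3846780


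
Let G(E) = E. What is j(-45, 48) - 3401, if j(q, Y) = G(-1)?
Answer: -3402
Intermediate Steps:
j(q, Y) = -1
j(-45, 48) - 3401 = -1 - 3401 = -3402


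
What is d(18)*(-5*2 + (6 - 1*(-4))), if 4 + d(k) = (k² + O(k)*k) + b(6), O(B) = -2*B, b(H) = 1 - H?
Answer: 0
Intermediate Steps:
d(k) = -9 - k² (d(k) = -4 + ((k² + (-2*k)*k) + (1 - 1*6)) = -4 + ((k² - 2*k²) + (1 - 6)) = -4 + (-k² - 5) = -4 + (-5 - k²) = -9 - k²)
d(18)*(-5*2 + (6 - 1*(-4))) = (-9 - 1*18²)*(-5*2 + (6 - 1*(-4))) = (-9 - 1*324)*(-10 + (6 + 4)) = (-9 - 324)*(-10 + 10) = -333*0 = 0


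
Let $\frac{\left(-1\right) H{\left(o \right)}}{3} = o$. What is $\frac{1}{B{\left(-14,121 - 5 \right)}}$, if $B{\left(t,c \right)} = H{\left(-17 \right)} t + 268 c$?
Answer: $\frac{1}{30374} \approx 3.2923 \cdot 10^{-5}$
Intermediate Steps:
$H{\left(o \right)} = - 3 o$
$B{\left(t,c \right)} = 51 t + 268 c$ ($B{\left(t,c \right)} = \left(-3\right) \left(-17\right) t + 268 c = 51 t + 268 c$)
$\frac{1}{B{\left(-14,121 - 5 \right)}} = \frac{1}{51 \left(-14\right) + 268 \left(121 - 5\right)} = \frac{1}{-714 + 268 \cdot 116} = \frac{1}{-714 + 31088} = \frac{1}{30374}$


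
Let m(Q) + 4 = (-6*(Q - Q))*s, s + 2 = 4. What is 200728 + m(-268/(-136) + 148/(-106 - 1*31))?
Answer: 200724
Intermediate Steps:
s = 2 (s = -2 + 4 = 2)
m(Q) = -4 (m(Q) = -4 - 6*(Q - Q)*2 = -4 - 6*0*2 = -4 + 0*2 = -4 + 0 = -4)
200728 + m(-268/(-136) + 148/(-106 - 1*31)) = 200728 - 4 = 200724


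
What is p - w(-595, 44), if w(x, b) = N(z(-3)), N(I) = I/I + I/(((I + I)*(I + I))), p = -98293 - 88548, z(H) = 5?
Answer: -3736841/20 ≈ -1.8684e+5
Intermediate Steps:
p = -186841
N(I) = 1 + 1/(4*I) (N(I) = 1 + I/(((2*I)*(2*I))) = 1 + I/((4*I**2)) = 1 + I*(1/(4*I**2)) = 1 + 1/(4*I))
w(x, b) = 21/20 (w(x, b) = (1/4 + 5)/5 = (1/5)*(21/4) = 21/20)
p - w(-595, 44) = -186841 - 1*21/20 = -186841 - 21/20 = -3736841/20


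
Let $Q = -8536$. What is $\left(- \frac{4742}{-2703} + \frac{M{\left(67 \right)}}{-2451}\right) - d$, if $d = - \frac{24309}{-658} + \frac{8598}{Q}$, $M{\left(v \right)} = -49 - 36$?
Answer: $- \frac{35296025256619}{1033634880124} \approx -34.147$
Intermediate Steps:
$M{\left(v \right)} = -85$ ($M{\left(v \right)} = -49 - 36 = -85$)
$d = \frac{50461035}{1404172}$ ($d = - \frac{24309}{-658} + \frac{8598}{-8536} = \left(-24309\right) \left(- \frac{1}{658}\right) + 8598 \left(- \frac{1}{8536}\right) = \frac{24309}{658} - \frac{4299}{4268} = \frac{50461035}{1404172} \approx 35.937$)
$\left(- \frac{4742}{-2703} + \frac{M{\left(67 \right)}}{-2451}\right) - d = \left(- \frac{4742}{-2703} - \frac{85}{-2451}\right) - \frac{50461035}{1404172} = \left(\left(-4742\right) \left(- \frac{1}{2703}\right) - - \frac{85}{2451}\right) - \frac{50461035}{1404172} = \left(\frac{4742}{2703} + \frac{85}{2451}\right) - \frac{50461035}{1404172} = \frac{1316933}{736117} - \frac{50461035}{1404172} = - \frac{35296025256619}{1033634880124}$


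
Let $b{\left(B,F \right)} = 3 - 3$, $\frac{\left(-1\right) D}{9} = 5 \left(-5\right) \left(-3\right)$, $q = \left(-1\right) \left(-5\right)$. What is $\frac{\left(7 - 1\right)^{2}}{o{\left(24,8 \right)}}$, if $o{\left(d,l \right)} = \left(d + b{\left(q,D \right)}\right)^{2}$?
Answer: $\frac{1}{16} \approx 0.0625$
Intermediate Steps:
$q = 5$
$D = -675$ ($D = - 9 \cdot 5 \left(-5\right) \left(-3\right) = - 9 \left(\left(-25\right) \left(-3\right)\right) = \left(-9\right) 75 = -675$)
$b{\left(B,F \right)} = 0$
$o{\left(d,l \right)} = d^{2}$ ($o{\left(d,l \right)} = \left(d + 0\right)^{2} = d^{2}$)
$\frac{\left(7 - 1\right)^{2}}{o{\left(24,8 \right)}} = \frac{\left(7 - 1\right)^{2}}{24^{2}} = \frac{6^{2}}{576} = 36 \cdot \frac{1}{576} = \frac{1}{16}$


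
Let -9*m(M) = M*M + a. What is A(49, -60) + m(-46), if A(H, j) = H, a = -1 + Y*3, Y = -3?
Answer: -185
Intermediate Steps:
a = -10 (a = -1 - 3*3 = -1 - 9 = -10)
m(M) = 10/9 - M**2/9 (m(M) = -(M*M - 10)/9 = -(M**2 - 10)/9 = -(-10 + M**2)/9 = 10/9 - M**2/9)
A(49, -60) + m(-46) = 49 + (10/9 - 1/9*(-46)**2) = 49 + (10/9 - 1/9*2116) = 49 + (10/9 - 2116/9) = 49 - 234 = -185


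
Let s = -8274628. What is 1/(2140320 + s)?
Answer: -1/6134308 ≈ -1.6302e-7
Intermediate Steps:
1/(2140320 + s) = 1/(2140320 - 8274628) = 1/(-6134308) = -1/6134308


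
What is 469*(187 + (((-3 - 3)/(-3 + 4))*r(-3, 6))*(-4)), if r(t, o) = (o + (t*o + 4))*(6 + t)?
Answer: -182441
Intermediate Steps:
r(t, o) = (6 + t)*(4 + o + o*t) (r(t, o) = (o + (o*t + 4))*(6 + t) = (o + (4 + o*t))*(6 + t) = (4 + o + o*t)*(6 + t) = (6 + t)*(4 + o + o*t))
469*(187 + (((-3 - 3)/(-3 + 4))*r(-3, 6))*(-4)) = 469*(187 + (((-3 - 3)/(-3 + 4))*(24 + 4*(-3) + 6*6 + 6*(-3)² + 7*6*(-3)))*(-4)) = 469*(187 + ((-6/1)*(24 - 12 + 36 + 6*9 - 126))*(-4)) = 469*(187 + ((-6*1)*(24 - 12 + 36 + 54 - 126))*(-4)) = 469*(187 - 6*(-24)*(-4)) = 469*(187 + 144*(-4)) = 469*(187 - 576) = 469*(-389) = -182441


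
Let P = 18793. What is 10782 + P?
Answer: 29575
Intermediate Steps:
10782 + P = 10782 + 18793 = 29575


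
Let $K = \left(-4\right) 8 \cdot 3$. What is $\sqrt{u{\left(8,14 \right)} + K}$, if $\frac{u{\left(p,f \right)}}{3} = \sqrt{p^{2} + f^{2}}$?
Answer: $\sqrt{-96 + 6 \sqrt{65}} \approx 6.9012 i$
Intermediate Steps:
$u{\left(p,f \right)} = 3 \sqrt{f^{2} + p^{2}}$ ($u{\left(p,f \right)} = 3 \sqrt{p^{2} + f^{2}} = 3 \sqrt{f^{2} + p^{2}}$)
$K = -96$ ($K = \left(-32\right) 3 = -96$)
$\sqrt{u{\left(8,14 \right)} + K} = \sqrt{3 \sqrt{14^{2} + 8^{2}} - 96} = \sqrt{3 \sqrt{196 + 64} - 96} = \sqrt{3 \sqrt{260} - 96} = \sqrt{3 \cdot 2 \sqrt{65} - 96} = \sqrt{6 \sqrt{65} - 96} = \sqrt{-96 + 6 \sqrt{65}}$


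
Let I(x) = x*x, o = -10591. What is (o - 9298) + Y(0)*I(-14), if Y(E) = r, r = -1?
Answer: -20085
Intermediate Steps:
I(x) = x²
Y(E) = -1
(o - 9298) + Y(0)*I(-14) = (-10591 - 9298) - 1*(-14)² = -19889 - 1*196 = -19889 - 196 = -20085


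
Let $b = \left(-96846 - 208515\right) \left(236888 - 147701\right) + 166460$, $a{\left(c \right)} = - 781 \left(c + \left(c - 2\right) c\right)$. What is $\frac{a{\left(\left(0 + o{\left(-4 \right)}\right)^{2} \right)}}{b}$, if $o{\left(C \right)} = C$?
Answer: $\frac{187440}{27234065047} \approx 6.8826 \cdot 10^{-6}$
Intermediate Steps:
$a{\left(c \right)} = - 781 c - 781 c \left(-2 + c\right)$ ($a{\left(c \right)} = - 781 \left(c + \left(-2 + c\right) c\right) = - 781 \left(c + c \left(-2 + c\right)\right) = - 781 c - 781 c \left(-2 + c\right)$)
$b = -27234065047$ ($b = \left(-305361\right) 89187 + 166460 = -27234231507 + 166460 = -27234065047$)
$\frac{a{\left(\left(0 + o{\left(-4 \right)}\right)^{2} \right)}}{b} = \frac{781 \left(0 - 4\right)^{2} \left(1 - \left(0 - 4\right)^{2}\right)}{-27234065047} = 781 \left(-4\right)^{2} \left(1 - \left(-4\right)^{2}\right) \left(- \frac{1}{27234065047}\right) = 781 \cdot 16 \left(1 - 16\right) \left(- \frac{1}{27234065047}\right) = 781 \cdot 16 \left(-15\right) \left(- \frac{1}{27234065047}\right) = \left(-187440\right) \left(- \frac{1}{27234065047}\right) = \frac{187440}{27234065047}$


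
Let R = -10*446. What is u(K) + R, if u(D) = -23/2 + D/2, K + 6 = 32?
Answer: -8917/2 ≈ -4458.5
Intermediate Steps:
K = 26 (K = -6 + 32 = 26)
u(D) = -23/2 + D/2 (u(D) = -23*½ + D*(½) = -23/2 + D/2)
R = -4460
u(K) + R = (-23/2 + (½)*26) - 4460 = (-23/2 + 13) - 4460 = 3/2 - 4460 = -8917/2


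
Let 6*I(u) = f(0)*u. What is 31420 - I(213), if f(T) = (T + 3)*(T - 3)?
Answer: 63479/2 ≈ 31740.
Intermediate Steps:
f(T) = (-3 + T)*(3 + T) (f(T) = (3 + T)*(-3 + T) = (-3 + T)*(3 + T))
I(u) = -3*u/2 (I(u) = ((-9 + 0²)*u)/6 = ((-9 + 0)*u)/6 = (-9*u)/6 = -3*u/2)
31420 - I(213) = 31420 - (-3)*213/2 = 31420 - 1*(-639/2) = 31420 + 639/2 = 63479/2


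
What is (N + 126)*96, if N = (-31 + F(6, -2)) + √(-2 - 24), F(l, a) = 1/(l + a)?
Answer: 9144 + 96*I*√26 ≈ 9144.0 + 489.51*I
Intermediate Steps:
F(l, a) = 1/(a + l)
N = -123/4 + I*√26 (N = (-31 + 1/(-2 + 6)) + √(-2 - 24) = (-31 + 1/4) + √(-26) = (-31 + ¼) + I*√26 = -123/4 + I*√26 ≈ -30.75 + 5.099*I)
(N + 126)*96 = ((-123/4 + I*√26) + 126)*96 = (381/4 + I*√26)*96 = 9144 + 96*I*√26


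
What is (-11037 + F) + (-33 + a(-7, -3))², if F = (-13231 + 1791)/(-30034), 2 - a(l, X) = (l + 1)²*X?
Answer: -76701116/15017 ≈ -5107.6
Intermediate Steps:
a(l, X) = 2 - X*(1 + l)² (a(l, X) = 2 - (l + 1)²*X = 2 - (1 + l)²*X = 2 - X*(1 + l)²)
F = 5720/15017 (F = -11440*(-1/30034) = 5720/15017 ≈ 0.38090)
(-11037 + F) + (-33 + a(-7, -3))² = (-11037 + 5720/15017) + (-33 + (2 - 1*(-3)*(1 - 7)²))² = -165736909/15017 + (-33 + (2 - 1*(-3)*(-6)²))² = -165736909/15017 + (-33 + (2 - 1*(-3)*36))² = -165736909/15017 + (-33 + (2 + 108))² = -165736909/15017 + (-33 + 110)² = -165736909/15017 + 77² = -165736909/15017 + 5929 = -76701116/15017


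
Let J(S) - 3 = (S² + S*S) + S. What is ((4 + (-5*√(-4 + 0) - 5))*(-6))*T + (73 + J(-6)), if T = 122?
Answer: 874 + 7320*I ≈ 874.0 + 7320.0*I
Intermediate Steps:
J(S) = 3 + S + 2*S² (J(S) = 3 + ((S² + S*S) + S) = 3 + ((S² + S²) + S) = 3 + (2*S² + S) = 3 + (S + 2*S²) = 3 + S + 2*S²)
((4 + (-5*√(-4 + 0) - 5))*(-6))*T + (73 + J(-6)) = ((4 + (-5*√(-4 + 0) - 5))*(-6))*122 + (73 + (3 - 6 + 2*(-6)²)) = ((4 + (-10*I - 5))*(-6))*122 + (73 + (3 - 6 + 2*36)) = ((4 + (-10*I - 5))*(-6))*122 + (73 + (3 - 6 + 72)) = ((4 + (-10*I - 5))*(-6))*122 + (73 + 69) = ((4 + (-5 - 10*I))*(-6))*122 + 142 = ((-1 - 10*I)*(-6))*122 + 142 = (6 + 60*I)*122 + 142 = (732 + 7320*I) + 142 = 874 + 7320*I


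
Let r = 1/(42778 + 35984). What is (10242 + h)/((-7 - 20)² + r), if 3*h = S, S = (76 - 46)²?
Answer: 830309004/57417499 ≈ 14.461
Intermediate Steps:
S = 900 (S = 30² = 900)
h = 300 (h = (⅓)*900 = 300)
r = 1/78762 ≈ 1.2696e-5
(10242 + h)/((-7 - 20)² + r) = (10242 + 300)/((-7 - 20)² + 1/78762) = 10542/((-27)² + 1/78762) = 10542/(729 + 1/78762) = 10542/(57417499/78762) = 10542*(78762/57417499) = 830309004/57417499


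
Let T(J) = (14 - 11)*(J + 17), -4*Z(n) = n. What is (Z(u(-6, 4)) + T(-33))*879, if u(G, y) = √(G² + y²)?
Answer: -42192 - 879*√13/2 ≈ -43777.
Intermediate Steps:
Z(n) = -n/4
T(J) = 51 + 3*J (T(J) = 3*(17 + J) = 51 + 3*J)
(Z(u(-6, 4)) + T(-33))*879 = (-√((-6)² + 4²)/4 + (51 + 3*(-33)))*879 = (-√(36 + 16)/4 + (51 - 99))*879 = (-√13/2 - 48)*879 = (-48 - √13/2)*879 = -42192 - 879*√13/2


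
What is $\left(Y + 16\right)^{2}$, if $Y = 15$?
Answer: $961$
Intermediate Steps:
$\left(Y + 16\right)^{2} = \left(15 + 16\right)^{2} = 31^{2} = 961$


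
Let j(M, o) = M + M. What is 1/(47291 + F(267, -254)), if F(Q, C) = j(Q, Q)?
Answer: 1/47825 ≈ 2.0910e-5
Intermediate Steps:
j(M, o) = 2*M
F(Q, C) = 2*Q
1/(47291 + F(267, -254)) = 1/(47291 + 2*267) = 1/(47291 + 534) = 1/47825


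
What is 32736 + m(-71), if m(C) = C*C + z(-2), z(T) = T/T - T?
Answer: 37780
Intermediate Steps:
z(T) = 1 - T
m(C) = 3 + C² (m(C) = C*C + (1 - 1*(-2)) = C² + (1 + 2) = C² + 3 = 3 + C²)
32736 + m(-71) = 32736 + (3 + (-71)²) = 32736 + (3 + 5041) = 32736 + 5044 = 37780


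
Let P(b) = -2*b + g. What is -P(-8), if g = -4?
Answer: -12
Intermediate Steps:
P(b) = -4 - 2*b (P(b) = -2*b - 4 = -4 - 2*b)
-P(-8) = -(-4 - 2*(-8)) = -(-4 + 16) = -1*12 = -12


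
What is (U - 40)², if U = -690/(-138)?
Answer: 1225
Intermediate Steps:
U = 5 (U = -690*(-1/138) = 5)
(U - 40)² = (5 - 40)² = (-35)² = 1225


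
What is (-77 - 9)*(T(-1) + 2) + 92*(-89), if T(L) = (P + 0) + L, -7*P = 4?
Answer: -57574/7 ≈ -8224.9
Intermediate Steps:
P = -4/7 (P = -⅐*4 = -4/7 ≈ -0.57143)
T(L) = -4/7 + L (T(L) = (-4/7 + 0) + L = -4/7 + L)
(-77 - 9)*(T(-1) + 2) + 92*(-89) = (-77 - 9)*((-4/7 - 1) + 2) + 92*(-89) = -86*(-11/7 + 2) - 8188 = -86*3/7 - 8188 = -258/7 - 8188 = -57574/7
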